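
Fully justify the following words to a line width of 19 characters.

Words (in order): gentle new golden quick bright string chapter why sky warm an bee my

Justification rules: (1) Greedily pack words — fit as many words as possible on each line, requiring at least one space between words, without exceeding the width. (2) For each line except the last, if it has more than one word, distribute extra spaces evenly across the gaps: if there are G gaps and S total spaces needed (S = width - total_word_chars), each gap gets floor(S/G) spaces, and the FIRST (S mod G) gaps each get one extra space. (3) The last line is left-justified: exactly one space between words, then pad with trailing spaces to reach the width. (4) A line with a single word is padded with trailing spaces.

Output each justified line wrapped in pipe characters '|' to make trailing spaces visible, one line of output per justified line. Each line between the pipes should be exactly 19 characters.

Answer: |gentle  new  golden|
|quick bright string|
|chapter   why   sky|
|warm an bee my     |

Derivation:
Line 1: ['gentle', 'new', 'golden'] (min_width=17, slack=2)
Line 2: ['quick', 'bright', 'string'] (min_width=19, slack=0)
Line 3: ['chapter', 'why', 'sky'] (min_width=15, slack=4)
Line 4: ['warm', 'an', 'bee', 'my'] (min_width=14, slack=5)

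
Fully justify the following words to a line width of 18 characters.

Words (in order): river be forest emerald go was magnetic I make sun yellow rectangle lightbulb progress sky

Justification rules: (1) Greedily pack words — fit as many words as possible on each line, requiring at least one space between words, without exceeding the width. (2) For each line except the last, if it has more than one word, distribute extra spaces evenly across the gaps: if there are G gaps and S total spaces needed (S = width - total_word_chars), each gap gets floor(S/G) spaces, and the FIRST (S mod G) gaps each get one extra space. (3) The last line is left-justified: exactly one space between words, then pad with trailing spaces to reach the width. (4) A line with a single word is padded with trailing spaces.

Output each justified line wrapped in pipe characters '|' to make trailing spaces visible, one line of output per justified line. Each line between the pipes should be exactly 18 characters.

Line 1: ['river', 'be', 'forest'] (min_width=15, slack=3)
Line 2: ['emerald', 'go', 'was'] (min_width=14, slack=4)
Line 3: ['magnetic', 'I', 'make'] (min_width=15, slack=3)
Line 4: ['sun', 'yellow'] (min_width=10, slack=8)
Line 5: ['rectangle'] (min_width=9, slack=9)
Line 6: ['lightbulb', 'progress'] (min_width=18, slack=0)
Line 7: ['sky'] (min_width=3, slack=15)

Answer: |river   be  forest|
|emerald   go   was|
|magnetic   I  make|
|sun         yellow|
|rectangle         |
|lightbulb progress|
|sky               |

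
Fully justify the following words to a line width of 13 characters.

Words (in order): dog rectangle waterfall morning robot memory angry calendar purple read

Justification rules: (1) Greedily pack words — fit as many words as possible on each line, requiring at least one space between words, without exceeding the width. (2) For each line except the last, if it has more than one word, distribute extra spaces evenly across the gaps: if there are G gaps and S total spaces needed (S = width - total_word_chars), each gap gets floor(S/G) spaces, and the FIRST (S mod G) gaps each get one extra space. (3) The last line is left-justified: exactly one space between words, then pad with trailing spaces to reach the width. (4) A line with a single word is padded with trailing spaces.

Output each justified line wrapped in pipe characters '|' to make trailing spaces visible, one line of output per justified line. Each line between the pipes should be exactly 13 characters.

Line 1: ['dog', 'rectangle'] (min_width=13, slack=0)
Line 2: ['waterfall'] (min_width=9, slack=4)
Line 3: ['morning', 'robot'] (min_width=13, slack=0)
Line 4: ['memory', 'angry'] (min_width=12, slack=1)
Line 5: ['calendar'] (min_width=8, slack=5)
Line 6: ['purple', 'read'] (min_width=11, slack=2)

Answer: |dog rectangle|
|waterfall    |
|morning robot|
|memory  angry|
|calendar     |
|purple read  |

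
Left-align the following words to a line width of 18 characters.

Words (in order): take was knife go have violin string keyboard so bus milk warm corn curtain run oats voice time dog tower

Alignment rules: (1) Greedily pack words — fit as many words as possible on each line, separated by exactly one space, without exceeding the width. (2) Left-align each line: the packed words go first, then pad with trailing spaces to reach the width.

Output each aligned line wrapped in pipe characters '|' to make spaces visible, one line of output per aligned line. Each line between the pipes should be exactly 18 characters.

Line 1: ['take', 'was', 'knife', 'go'] (min_width=17, slack=1)
Line 2: ['have', 'violin', 'string'] (min_width=18, slack=0)
Line 3: ['keyboard', 'so', 'bus'] (min_width=15, slack=3)
Line 4: ['milk', 'warm', 'corn'] (min_width=14, slack=4)
Line 5: ['curtain', 'run', 'oats'] (min_width=16, slack=2)
Line 6: ['voice', 'time', 'dog'] (min_width=14, slack=4)
Line 7: ['tower'] (min_width=5, slack=13)

Answer: |take was knife go |
|have violin string|
|keyboard so bus   |
|milk warm corn    |
|curtain run oats  |
|voice time dog    |
|tower             |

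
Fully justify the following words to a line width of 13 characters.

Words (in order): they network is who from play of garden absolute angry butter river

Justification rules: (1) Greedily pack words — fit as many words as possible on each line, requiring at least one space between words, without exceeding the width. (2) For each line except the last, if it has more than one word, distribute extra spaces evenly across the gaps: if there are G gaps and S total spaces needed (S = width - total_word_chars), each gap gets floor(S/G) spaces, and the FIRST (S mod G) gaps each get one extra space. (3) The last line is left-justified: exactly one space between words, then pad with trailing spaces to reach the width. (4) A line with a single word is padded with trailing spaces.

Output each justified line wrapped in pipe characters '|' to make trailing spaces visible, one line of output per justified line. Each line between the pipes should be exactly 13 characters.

Answer: |they  network|
|is  who  from|
|play       of|
|garden       |
|absolute     |
|angry  butter|
|river        |

Derivation:
Line 1: ['they', 'network'] (min_width=12, slack=1)
Line 2: ['is', 'who', 'from'] (min_width=11, slack=2)
Line 3: ['play', 'of'] (min_width=7, slack=6)
Line 4: ['garden'] (min_width=6, slack=7)
Line 5: ['absolute'] (min_width=8, slack=5)
Line 6: ['angry', 'butter'] (min_width=12, slack=1)
Line 7: ['river'] (min_width=5, slack=8)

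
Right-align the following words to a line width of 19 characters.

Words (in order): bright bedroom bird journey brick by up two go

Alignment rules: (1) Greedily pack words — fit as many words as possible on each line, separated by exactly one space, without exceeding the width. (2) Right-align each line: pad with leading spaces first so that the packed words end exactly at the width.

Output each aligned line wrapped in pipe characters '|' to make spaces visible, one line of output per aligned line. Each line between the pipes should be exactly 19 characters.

Line 1: ['bright', 'bedroom', 'bird'] (min_width=19, slack=0)
Line 2: ['journey', 'brick', 'by', 'up'] (min_width=19, slack=0)
Line 3: ['two', 'go'] (min_width=6, slack=13)

Answer: |bright bedroom bird|
|journey brick by up|
|             two go|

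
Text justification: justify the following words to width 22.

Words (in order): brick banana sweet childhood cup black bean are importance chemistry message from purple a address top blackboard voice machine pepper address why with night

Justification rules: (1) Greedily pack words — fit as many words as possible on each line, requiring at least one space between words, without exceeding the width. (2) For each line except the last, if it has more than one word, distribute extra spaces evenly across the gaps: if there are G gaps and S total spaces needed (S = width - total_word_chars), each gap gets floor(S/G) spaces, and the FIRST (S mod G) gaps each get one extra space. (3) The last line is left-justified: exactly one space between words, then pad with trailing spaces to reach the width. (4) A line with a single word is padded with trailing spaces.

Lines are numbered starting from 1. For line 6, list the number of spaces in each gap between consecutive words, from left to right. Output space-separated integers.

Line 1: ['brick', 'banana', 'sweet'] (min_width=18, slack=4)
Line 2: ['childhood', 'cup', 'black'] (min_width=19, slack=3)
Line 3: ['bean', 'are', 'importance'] (min_width=19, slack=3)
Line 4: ['chemistry', 'message', 'from'] (min_width=22, slack=0)
Line 5: ['purple', 'a', 'address', 'top'] (min_width=20, slack=2)
Line 6: ['blackboard', 'voice'] (min_width=16, slack=6)
Line 7: ['machine', 'pepper', 'address'] (min_width=22, slack=0)
Line 8: ['why', 'with', 'night'] (min_width=14, slack=8)

Answer: 7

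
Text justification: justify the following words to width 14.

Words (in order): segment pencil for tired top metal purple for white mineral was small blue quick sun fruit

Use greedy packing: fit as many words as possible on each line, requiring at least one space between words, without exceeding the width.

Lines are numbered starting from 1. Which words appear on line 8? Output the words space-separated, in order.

Answer: fruit

Derivation:
Line 1: ['segment', 'pencil'] (min_width=14, slack=0)
Line 2: ['for', 'tired', 'top'] (min_width=13, slack=1)
Line 3: ['metal', 'purple'] (min_width=12, slack=2)
Line 4: ['for', 'white'] (min_width=9, slack=5)
Line 5: ['mineral', 'was'] (min_width=11, slack=3)
Line 6: ['small', 'blue'] (min_width=10, slack=4)
Line 7: ['quick', 'sun'] (min_width=9, slack=5)
Line 8: ['fruit'] (min_width=5, slack=9)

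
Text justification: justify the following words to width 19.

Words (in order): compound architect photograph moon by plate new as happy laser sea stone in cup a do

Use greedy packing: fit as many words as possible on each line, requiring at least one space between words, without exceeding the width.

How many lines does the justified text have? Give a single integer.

Line 1: ['compound', 'architect'] (min_width=18, slack=1)
Line 2: ['photograph', 'moon', 'by'] (min_width=18, slack=1)
Line 3: ['plate', 'new', 'as', 'happy'] (min_width=18, slack=1)
Line 4: ['laser', 'sea', 'stone', 'in'] (min_width=18, slack=1)
Line 5: ['cup', 'a', 'do'] (min_width=8, slack=11)
Total lines: 5

Answer: 5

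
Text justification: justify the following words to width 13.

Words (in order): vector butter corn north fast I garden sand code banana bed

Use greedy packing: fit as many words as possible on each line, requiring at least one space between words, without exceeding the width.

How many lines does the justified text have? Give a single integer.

Answer: 5

Derivation:
Line 1: ['vector', 'butter'] (min_width=13, slack=0)
Line 2: ['corn', 'north'] (min_width=10, slack=3)
Line 3: ['fast', 'I', 'garden'] (min_width=13, slack=0)
Line 4: ['sand', 'code'] (min_width=9, slack=4)
Line 5: ['banana', 'bed'] (min_width=10, slack=3)
Total lines: 5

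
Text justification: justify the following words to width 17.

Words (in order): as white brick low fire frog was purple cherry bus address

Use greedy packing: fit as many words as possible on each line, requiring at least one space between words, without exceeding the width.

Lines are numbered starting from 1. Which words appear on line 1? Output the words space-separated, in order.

Line 1: ['as', 'white', 'brick'] (min_width=14, slack=3)
Line 2: ['low', 'fire', 'frog', 'was'] (min_width=17, slack=0)
Line 3: ['purple', 'cherry', 'bus'] (min_width=17, slack=0)
Line 4: ['address'] (min_width=7, slack=10)

Answer: as white brick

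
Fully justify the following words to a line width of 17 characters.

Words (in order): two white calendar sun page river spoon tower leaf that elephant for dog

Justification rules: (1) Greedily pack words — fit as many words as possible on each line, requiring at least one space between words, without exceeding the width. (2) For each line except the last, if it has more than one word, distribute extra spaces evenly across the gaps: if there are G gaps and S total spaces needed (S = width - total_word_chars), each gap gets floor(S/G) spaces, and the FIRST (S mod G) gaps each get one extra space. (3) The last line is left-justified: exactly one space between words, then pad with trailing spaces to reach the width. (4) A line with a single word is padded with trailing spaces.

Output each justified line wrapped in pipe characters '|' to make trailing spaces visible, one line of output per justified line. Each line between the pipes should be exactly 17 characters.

Line 1: ['two', 'white'] (min_width=9, slack=8)
Line 2: ['calendar', 'sun', 'page'] (min_width=17, slack=0)
Line 3: ['river', 'spoon', 'tower'] (min_width=17, slack=0)
Line 4: ['leaf', 'that'] (min_width=9, slack=8)
Line 5: ['elephant', 'for', 'dog'] (min_width=16, slack=1)

Answer: |two         white|
|calendar sun page|
|river spoon tower|
|leaf         that|
|elephant for dog |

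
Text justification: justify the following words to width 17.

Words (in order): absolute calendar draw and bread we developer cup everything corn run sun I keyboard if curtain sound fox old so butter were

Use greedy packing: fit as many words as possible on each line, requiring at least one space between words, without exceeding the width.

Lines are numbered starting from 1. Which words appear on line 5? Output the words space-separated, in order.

Line 1: ['absolute', 'calendar'] (min_width=17, slack=0)
Line 2: ['draw', 'and', 'bread', 'we'] (min_width=17, slack=0)
Line 3: ['developer', 'cup'] (min_width=13, slack=4)
Line 4: ['everything', 'corn'] (min_width=15, slack=2)
Line 5: ['run', 'sun', 'I'] (min_width=9, slack=8)
Line 6: ['keyboard', 'if'] (min_width=11, slack=6)
Line 7: ['curtain', 'sound', 'fox'] (min_width=17, slack=0)
Line 8: ['old', 'so', 'butter'] (min_width=13, slack=4)
Line 9: ['were'] (min_width=4, slack=13)

Answer: run sun I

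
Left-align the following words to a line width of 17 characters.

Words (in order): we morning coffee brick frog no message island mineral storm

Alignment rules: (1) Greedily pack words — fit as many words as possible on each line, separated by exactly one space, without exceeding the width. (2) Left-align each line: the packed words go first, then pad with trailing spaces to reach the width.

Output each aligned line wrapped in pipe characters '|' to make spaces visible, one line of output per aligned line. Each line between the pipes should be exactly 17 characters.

Answer: |we morning coffee|
|brick frog no    |
|message island   |
|mineral storm    |

Derivation:
Line 1: ['we', 'morning', 'coffee'] (min_width=17, slack=0)
Line 2: ['brick', 'frog', 'no'] (min_width=13, slack=4)
Line 3: ['message', 'island'] (min_width=14, slack=3)
Line 4: ['mineral', 'storm'] (min_width=13, slack=4)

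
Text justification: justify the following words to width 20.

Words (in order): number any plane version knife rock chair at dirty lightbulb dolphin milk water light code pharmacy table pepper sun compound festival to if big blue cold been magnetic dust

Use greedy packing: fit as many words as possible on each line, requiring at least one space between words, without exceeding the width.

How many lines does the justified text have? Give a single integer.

Line 1: ['number', 'any', 'plane'] (min_width=16, slack=4)
Line 2: ['version', 'knife', 'rock'] (min_width=18, slack=2)
Line 3: ['chair', 'at', 'dirty'] (min_width=14, slack=6)
Line 4: ['lightbulb', 'dolphin'] (min_width=17, slack=3)
Line 5: ['milk', 'water', 'light'] (min_width=16, slack=4)
Line 6: ['code', 'pharmacy', 'table'] (min_width=19, slack=1)
Line 7: ['pepper', 'sun', 'compound'] (min_width=19, slack=1)
Line 8: ['festival', 'to', 'if', 'big'] (min_width=18, slack=2)
Line 9: ['blue', 'cold', 'been'] (min_width=14, slack=6)
Line 10: ['magnetic', 'dust'] (min_width=13, slack=7)
Total lines: 10

Answer: 10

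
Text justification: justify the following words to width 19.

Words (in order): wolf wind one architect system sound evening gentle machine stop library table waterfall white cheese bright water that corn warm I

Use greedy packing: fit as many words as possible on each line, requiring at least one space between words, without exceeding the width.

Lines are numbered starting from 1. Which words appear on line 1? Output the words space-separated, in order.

Line 1: ['wolf', 'wind', 'one'] (min_width=13, slack=6)
Line 2: ['architect', 'system'] (min_width=16, slack=3)
Line 3: ['sound', 'evening'] (min_width=13, slack=6)
Line 4: ['gentle', 'machine', 'stop'] (min_width=19, slack=0)
Line 5: ['library', 'table'] (min_width=13, slack=6)
Line 6: ['waterfall', 'white'] (min_width=15, slack=4)
Line 7: ['cheese', 'bright', 'water'] (min_width=19, slack=0)
Line 8: ['that', 'corn', 'warm', 'I'] (min_width=16, slack=3)

Answer: wolf wind one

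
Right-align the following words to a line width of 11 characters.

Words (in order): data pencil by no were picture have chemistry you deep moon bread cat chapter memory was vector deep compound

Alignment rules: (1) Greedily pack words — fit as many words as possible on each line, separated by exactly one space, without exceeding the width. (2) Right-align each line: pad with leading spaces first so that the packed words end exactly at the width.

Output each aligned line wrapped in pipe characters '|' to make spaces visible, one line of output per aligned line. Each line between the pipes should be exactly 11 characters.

Line 1: ['data', 'pencil'] (min_width=11, slack=0)
Line 2: ['by', 'no', 'were'] (min_width=10, slack=1)
Line 3: ['picture'] (min_width=7, slack=4)
Line 4: ['have'] (min_width=4, slack=7)
Line 5: ['chemistry'] (min_width=9, slack=2)
Line 6: ['you', 'deep'] (min_width=8, slack=3)
Line 7: ['moon', 'bread'] (min_width=10, slack=1)
Line 8: ['cat', 'chapter'] (min_width=11, slack=0)
Line 9: ['memory', 'was'] (min_width=10, slack=1)
Line 10: ['vector', 'deep'] (min_width=11, slack=0)
Line 11: ['compound'] (min_width=8, slack=3)

Answer: |data pencil|
| by no were|
|    picture|
|       have|
|  chemistry|
|   you deep|
| moon bread|
|cat chapter|
| memory was|
|vector deep|
|   compound|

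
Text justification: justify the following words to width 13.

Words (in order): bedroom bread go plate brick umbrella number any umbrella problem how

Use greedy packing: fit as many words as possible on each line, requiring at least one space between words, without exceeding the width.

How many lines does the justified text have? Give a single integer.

Answer: 7

Derivation:
Line 1: ['bedroom', 'bread'] (min_width=13, slack=0)
Line 2: ['go', 'plate'] (min_width=8, slack=5)
Line 3: ['brick'] (min_width=5, slack=8)
Line 4: ['umbrella'] (min_width=8, slack=5)
Line 5: ['number', 'any'] (min_width=10, slack=3)
Line 6: ['umbrella'] (min_width=8, slack=5)
Line 7: ['problem', 'how'] (min_width=11, slack=2)
Total lines: 7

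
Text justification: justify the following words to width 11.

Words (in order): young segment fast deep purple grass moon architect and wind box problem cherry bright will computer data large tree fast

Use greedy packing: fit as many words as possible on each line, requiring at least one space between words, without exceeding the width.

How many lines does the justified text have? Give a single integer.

Answer: 13

Derivation:
Line 1: ['young'] (min_width=5, slack=6)
Line 2: ['segment'] (min_width=7, slack=4)
Line 3: ['fast', 'deep'] (min_width=9, slack=2)
Line 4: ['purple'] (min_width=6, slack=5)
Line 5: ['grass', 'moon'] (min_width=10, slack=1)
Line 6: ['architect'] (min_width=9, slack=2)
Line 7: ['and', 'wind'] (min_width=8, slack=3)
Line 8: ['box', 'problem'] (min_width=11, slack=0)
Line 9: ['cherry'] (min_width=6, slack=5)
Line 10: ['bright', 'will'] (min_width=11, slack=0)
Line 11: ['computer'] (min_width=8, slack=3)
Line 12: ['data', 'large'] (min_width=10, slack=1)
Line 13: ['tree', 'fast'] (min_width=9, slack=2)
Total lines: 13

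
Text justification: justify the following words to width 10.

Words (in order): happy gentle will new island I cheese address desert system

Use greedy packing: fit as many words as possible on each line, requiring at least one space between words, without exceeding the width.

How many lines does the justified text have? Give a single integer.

Line 1: ['happy'] (min_width=5, slack=5)
Line 2: ['gentle'] (min_width=6, slack=4)
Line 3: ['will', 'new'] (min_width=8, slack=2)
Line 4: ['island', 'I'] (min_width=8, slack=2)
Line 5: ['cheese'] (min_width=6, slack=4)
Line 6: ['address'] (min_width=7, slack=3)
Line 7: ['desert'] (min_width=6, slack=4)
Line 8: ['system'] (min_width=6, slack=4)
Total lines: 8

Answer: 8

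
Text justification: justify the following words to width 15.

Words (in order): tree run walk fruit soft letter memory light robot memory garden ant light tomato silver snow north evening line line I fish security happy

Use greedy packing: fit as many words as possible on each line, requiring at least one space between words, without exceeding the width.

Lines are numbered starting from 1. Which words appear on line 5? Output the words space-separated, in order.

Answer: memory garden

Derivation:
Line 1: ['tree', 'run', 'walk'] (min_width=13, slack=2)
Line 2: ['fruit', 'soft'] (min_width=10, slack=5)
Line 3: ['letter', 'memory'] (min_width=13, slack=2)
Line 4: ['light', 'robot'] (min_width=11, slack=4)
Line 5: ['memory', 'garden'] (min_width=13, slack=2)
Line 6: ['ant', 'light'] (min_width=9, slack=6)
Line 7: ['tomato', 'silver'] (min_width=13, slack=2)
Line 8: ['snow', 'north'] (min_width=10, slack=5)
Line 9: ['evening', 'line'] (min_width=12, slack=3)
Line 10: ['line', 'I', 'fish'] (min_width=11, slack=4)
Line 11: ['security', 'happy'] (min_width=14, slack=1)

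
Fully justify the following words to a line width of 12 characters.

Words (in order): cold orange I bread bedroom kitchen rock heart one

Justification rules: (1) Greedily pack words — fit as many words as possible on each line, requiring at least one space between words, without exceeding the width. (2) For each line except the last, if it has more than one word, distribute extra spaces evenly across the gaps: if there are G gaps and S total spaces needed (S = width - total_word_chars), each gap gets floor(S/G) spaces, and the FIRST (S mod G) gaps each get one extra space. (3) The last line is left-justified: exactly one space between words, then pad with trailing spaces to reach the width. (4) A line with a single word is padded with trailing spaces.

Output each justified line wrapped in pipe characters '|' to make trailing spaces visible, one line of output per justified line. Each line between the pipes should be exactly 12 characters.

Line 1: ['cold', 'orange'] (min_width=11, slack=1)
Line 2: ['I', 'bread'] (min_width=7, slack=5)
Line 3: ['bedroom'] (min_width=7, slack=5)
Line 4: ['kitchen', 'rock'] (min_width=12, slack=0)
Line 5: ['heart', 'one'] (min_width=9, slack=3)

Answer: |cold  orange|
|I      bread|
|bedroom     |
|kitchen rock|
|heart one   |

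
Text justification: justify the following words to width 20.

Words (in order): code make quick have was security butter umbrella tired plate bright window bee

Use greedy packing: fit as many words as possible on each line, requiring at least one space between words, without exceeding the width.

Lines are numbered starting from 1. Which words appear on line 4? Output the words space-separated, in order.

Line 1: ['code', 'make', 'quick', 'have'] (min_width=20, slack=0)
Line 2: ['was', 'security', 'butter'] (min_width=19, slack=1)
Line 3: ['umbrella', 'tired', 'plate'] (min_width=20, slack=0)
Line 4: ['bright', 'window', 'bee'] (min_width=17, slack=3)

Answer: bright window bee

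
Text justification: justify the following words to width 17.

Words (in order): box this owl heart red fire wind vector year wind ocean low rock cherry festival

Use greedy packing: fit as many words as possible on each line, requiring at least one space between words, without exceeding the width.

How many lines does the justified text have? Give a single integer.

Answer: 6

Derivation:
Line 1: ['box', 'this', 'owl'] (min_width=12, slack=5)
Line 2: ['heart', 'red', 'fire'] (min_width=14, slack=3)
Line 3: ['wind', 'vector', 'year'] (min_width=16, slack=1)
Line 4: ['wind', 'ocean', 'low'] (min_width=14, slack=3)
Line 5: ['rock', 'cherry'] (min_width=11, slack=6)
Line 6: ['festival'] (min_width=8, slack=9)
Total lines: 6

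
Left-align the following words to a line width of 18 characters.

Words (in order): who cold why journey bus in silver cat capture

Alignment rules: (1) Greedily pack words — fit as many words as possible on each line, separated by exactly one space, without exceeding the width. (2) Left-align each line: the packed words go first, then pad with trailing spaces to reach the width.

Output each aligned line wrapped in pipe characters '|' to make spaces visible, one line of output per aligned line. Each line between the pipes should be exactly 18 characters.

Line 1: ['who', 'cold', 'why'] (min_width=12, slack=6)
Line 2: ['journey', 'bus', 'in'] (min_width=14, slack=4)
Line 3: ['silver', 'cat', 'capture'] (min_width=18, slack=0)

Answer: |who cold why      |
|journey bus in    |
|silver cat capture|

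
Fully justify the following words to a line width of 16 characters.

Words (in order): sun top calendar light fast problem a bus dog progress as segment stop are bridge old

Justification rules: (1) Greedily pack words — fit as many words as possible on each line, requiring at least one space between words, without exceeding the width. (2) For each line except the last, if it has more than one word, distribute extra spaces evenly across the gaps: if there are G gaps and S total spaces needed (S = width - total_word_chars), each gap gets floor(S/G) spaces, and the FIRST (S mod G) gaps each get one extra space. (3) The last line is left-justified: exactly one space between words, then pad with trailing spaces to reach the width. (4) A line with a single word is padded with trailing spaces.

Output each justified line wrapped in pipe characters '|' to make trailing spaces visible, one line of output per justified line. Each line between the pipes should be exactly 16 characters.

Line 1: ['sun', 'top', 'calendar'] (min_width=16, slack=0)
Line 2: ['light', 'fast'] (min_width=10, slack=6)
Line 3: ['problem', 'a', 'bus'] (min_width=13, slack=3)
Line 4: ['dog', 'progress', 'as'] (min_width=15, slack=1)
Line 5: ['segment', 'stop', 'are'] (min_width=16, slack=0)
Line 6: ['bridge', 'old'] (min_width=10, slack=6)

Answer: |sun top calendar|
|light       fast|
|problem   a  bus|
|dog  progress as|
|segment stop are|
|bridge old      |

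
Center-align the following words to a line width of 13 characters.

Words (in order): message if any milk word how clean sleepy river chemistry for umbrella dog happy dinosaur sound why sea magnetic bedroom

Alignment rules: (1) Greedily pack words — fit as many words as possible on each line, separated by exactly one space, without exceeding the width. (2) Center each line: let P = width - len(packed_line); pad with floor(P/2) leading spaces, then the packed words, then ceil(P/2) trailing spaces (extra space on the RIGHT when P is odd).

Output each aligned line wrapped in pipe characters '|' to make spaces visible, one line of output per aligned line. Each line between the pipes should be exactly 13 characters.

Line 1: ['message', 'if'] (min_width=10, slack=3)
Line 2: ['any', 'milk', 'word'] (min_width=13, slack=0)
Line 3: ['how', 'clean'] (min_width=9, slack=4)
Line 4: ['sleepy', 'river'] (min_width=12, slack=1)
Line 5: ['chemistry', 'for'] (min_width=13, slack=0)
Line 6: ['umbrella', 'dog'] (min_width=12, slack=1)
Line 7: ['happy'] (min_width=5, slack=8)
Line 8: ['dinosaur'] (min_width=8, slack=5)
Line 9: ['sound', 'why', 'sea'] (min_width=13, slack=0)
Line 10: ['magnetic'] (min_width=8, slack=5)
Line 11: ['bedroom'] (min_width=7, slack=6)

Answer: | message if  |
|any milk word|
|  how clean  |
|sleepy river |
|chemistry for|
|umbrella dog |
|    happy    |
|  dinosaur   |
|sound why sea|
|  magnetic   |
|   bedroom   |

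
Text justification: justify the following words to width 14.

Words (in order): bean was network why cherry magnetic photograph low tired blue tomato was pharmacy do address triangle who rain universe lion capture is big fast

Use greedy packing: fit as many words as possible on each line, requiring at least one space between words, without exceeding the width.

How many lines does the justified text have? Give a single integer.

Answer: 13

Derivation:
Line 1: ['bean', 'was'] (min_width=8, slack=6)
Line 2: ['network', 'why'] (min_width=11, slack=3)
Line 3: ['cherry'] (min_width=6, slack=8)
Line 4: ['magnetic'] (min_width=8, slack=6)
Line 5: ['photograph', 'low'] (min_width=14, slack=0)
Line 6: ['tired', 'blue'] (min_width=10, slack=4)
Line 7: ['tomato', 'was'] (min_width=10, slack=4)
Line 8: ['pharmacy', 'do'] (min_width=11, slack=3)
Line 9: ['address'] (min_width=7, slack=7)
Line 10: ['triangle', 'who'] (min_width=12, slack=2)
Line 11: ['rain', 'universe'] (min_width=13, slack=1)
Line 12: ['lion', 'capture'] (min_width=12, slack=2)
Line 13: ['is', 'big', 'fast'] (min_width=11, slack=3)
Total lines: 13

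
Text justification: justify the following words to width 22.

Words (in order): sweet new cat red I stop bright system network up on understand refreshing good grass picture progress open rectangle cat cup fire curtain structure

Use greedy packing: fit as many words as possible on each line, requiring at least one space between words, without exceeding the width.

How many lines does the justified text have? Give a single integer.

Line 1: ['sweet', 'new', 'cat', 'red', 'I'] (min_width=19, slack=3)
Line 2: ['stop', 'bright', 'system'] (min_width=18, slack=4)
Line 3: ['network', 'up', 'on'] (min_width=13, slack=9)
Line 4: ['understand', 'refreshing'] (min_width=21, slack=1)
Line 5: ['good', 'grass', 'picture'] (min_width=18, slack=4)
Line 6: ['progress', 'open'] (min_width=13, slack=9)
Line 7: ['rectangle', 'cat', 'cup', 'fire'] (min_width=22, slack=0)
Line 8: ['curtain', 'structure'] (min_width=17, slack=5)
Total lines: 8

Answer: 8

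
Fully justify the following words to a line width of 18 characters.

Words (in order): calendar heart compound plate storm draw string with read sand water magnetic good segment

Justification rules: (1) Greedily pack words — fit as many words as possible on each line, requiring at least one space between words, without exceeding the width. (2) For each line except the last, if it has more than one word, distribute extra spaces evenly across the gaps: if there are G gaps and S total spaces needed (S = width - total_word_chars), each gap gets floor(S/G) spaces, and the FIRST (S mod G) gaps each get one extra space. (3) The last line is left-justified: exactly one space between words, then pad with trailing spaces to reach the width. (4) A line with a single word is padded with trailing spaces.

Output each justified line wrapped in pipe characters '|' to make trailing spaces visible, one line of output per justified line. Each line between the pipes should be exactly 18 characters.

Answer: |calendar     heart|
|compound     plate|
|storm  draw string|
|with   read   sand|
|water     magnetic|
|good segment      |

Derivation:
Line 1: ['calendar', 'heart'] (min_width=14, slack=4)
Line 2: ['compound', 'plate'] (min_width=14, slack=4)
Line 3: ['storm', 'draw', 'string'] (min_width=17, slack=1)
Line 4: ['with', 'read', 'sand'] (min_width=14, slack=4)
Line 5: ['water', 'magnetic'] (min_width=14, slack=4)
Line 6: ['good', 'segment'] (min_width=12, slack=6)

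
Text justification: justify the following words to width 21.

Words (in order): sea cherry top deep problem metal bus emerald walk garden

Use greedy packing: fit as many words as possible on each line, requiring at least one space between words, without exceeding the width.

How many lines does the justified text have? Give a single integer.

Line 1: ['sea', 'cherry', 'top', 'deep'] (min_width=19, slack=2)
Line 2: ['problem', 'metal', 'bus'] (min_width=17, slack=4)
Line 3: ['emerald', 'walk', 'garden'] (min_width=19, slack=2)
Total lines: 3

Answer: 3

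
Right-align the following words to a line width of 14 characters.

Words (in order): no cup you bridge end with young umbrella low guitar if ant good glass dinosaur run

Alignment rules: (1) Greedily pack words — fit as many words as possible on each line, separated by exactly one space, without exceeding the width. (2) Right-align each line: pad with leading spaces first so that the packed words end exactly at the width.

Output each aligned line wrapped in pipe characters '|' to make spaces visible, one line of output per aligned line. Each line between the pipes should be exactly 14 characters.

Line 1: ['no', 'cup', 'you'] (min_width=10, slack=4)
Line 2: ['bridge', 'end'] (min_width=10, slack=4)
Line 3: ['with', 'young'] (min_width=10, slack=4)
Line 4: ['umbrella', 'low'] (min_width=12, slack=2)
Line 5: ['guitar', 'if', 'ant'] (min_width=13, slack=1)
Line 6: ['good', 'glass'] (min_width=10, slack=4)
Line 7: ['dinosaur', 'run'] (min_width=12, slack=2)

Answer: |    no cup you|
|    bridge end|
|    with young|
|  umbrella low|
| guitar if ant|
|    good glass|
|  dinosaur run|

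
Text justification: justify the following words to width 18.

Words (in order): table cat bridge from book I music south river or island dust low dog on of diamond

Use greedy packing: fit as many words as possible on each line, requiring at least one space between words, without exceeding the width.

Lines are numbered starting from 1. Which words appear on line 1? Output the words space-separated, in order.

Answer: table cat bridge

Derivation:
Line 1: ['table', 'cat', 'bridge'] (min_width=16, slack=2)
Line 2: ['from', 'book', 'I', 'music'] (min_width=17, slack=1)
Line 3: ['south', 'river', 'or'] (min_width=14, slack=4)
Line 4: ['island', 'dust', 'low'] (min_width=15, slack=3)
Line 5: ['dog', 'on', 'of', 'diamond'] (min_width=17, slack=1)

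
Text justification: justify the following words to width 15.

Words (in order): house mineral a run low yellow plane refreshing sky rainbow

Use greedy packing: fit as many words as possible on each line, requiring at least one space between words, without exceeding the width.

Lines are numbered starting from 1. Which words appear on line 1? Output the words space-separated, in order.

Answer: house mineral a

Derivation:
Line 1: ['house', 'mineral', 'a'] (min_width=15, slack=0)
Line 2: ['run', 'low', 'yellow'] (min_width=14, slack=1)
Line 3: ['plane'] (min_width=5, slack=10)
Line 4: ['refreshing', 'sky'] (min_width=14, slack=1)
Line 5: ['rainbow'] (min_width=7, slack=8)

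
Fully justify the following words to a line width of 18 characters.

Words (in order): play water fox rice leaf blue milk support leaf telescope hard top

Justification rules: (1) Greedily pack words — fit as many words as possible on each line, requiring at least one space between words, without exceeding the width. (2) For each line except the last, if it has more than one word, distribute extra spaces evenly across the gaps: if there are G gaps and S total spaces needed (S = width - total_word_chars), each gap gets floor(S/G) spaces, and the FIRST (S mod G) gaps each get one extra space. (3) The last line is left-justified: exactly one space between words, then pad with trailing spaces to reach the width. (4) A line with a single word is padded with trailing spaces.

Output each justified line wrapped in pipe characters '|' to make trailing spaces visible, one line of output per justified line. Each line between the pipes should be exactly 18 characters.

Line 1: ['play', 'water', 'fox'] (min_width=14, slack=4)
Line 2: ['rice', 'leaf', 'blue'] (min_width=14, slack=4)
Line 3: ['milk', 'support', 'leaf'] (min_width=17, slack=1)
Line 4: ['telescope', 'hard', 'top'] (min_width=18, slack=0)

Answer: |play   water   fox|
|rice   leaf   blue|
|milk  support leaf|
|telescope hard top|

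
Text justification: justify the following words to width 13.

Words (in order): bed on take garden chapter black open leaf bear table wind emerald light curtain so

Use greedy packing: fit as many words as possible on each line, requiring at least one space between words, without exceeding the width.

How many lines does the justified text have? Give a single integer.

Line 1: ['bed', 'on', 'take'] (min_width=11, slack=2)
Line 2: ['garden'] (min_width=6, slack=7)
Line 3: ['chapter', 'black'] (min_width=13, slack=0)
Line 4: ['open', 'leaf'] (min_width=9, slack=4)
Line 5: ['bear', 'table'] (min_width=10, slack=3)
Line 6: ['wind', 'emerald'] (min_width=12, slack=1)
Line 7: ['light', 'curtain'] (min_width=13, slack=0)
Line 8: ['so'] (min_width=2, slack=11)
Total lines: 8

Answer: 8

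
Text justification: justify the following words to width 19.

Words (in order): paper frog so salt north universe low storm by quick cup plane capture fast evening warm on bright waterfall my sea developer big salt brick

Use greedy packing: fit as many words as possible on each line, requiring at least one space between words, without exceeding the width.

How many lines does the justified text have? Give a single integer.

Line 1: ['paper', 'frog', 'so', 'salt'] (min_width=18, slack=1)
Line 2: ['north', 'universe', 'low'] (min_width=18, slack=1)
Line 3: ['storm', 'by', 'quick', 'cup'] (min_width=18, slack=1)
Line 4: ['plane', 'capture', 'fast'] (min_width=18, slack=1)
Line 5: ['evening', 'warm', 'on'] (min_width=15, slack=4)
Line 6: ['bright', 'waterfall', 'my'] (min_width=19, slack=0)
Line 7: ['sea', 'developer', 'big'] (min_width=17, slack=2)
Line 8: ['salt', 'brick'] (min_width=10, slack=9)
Total lines: 8

Answer: 8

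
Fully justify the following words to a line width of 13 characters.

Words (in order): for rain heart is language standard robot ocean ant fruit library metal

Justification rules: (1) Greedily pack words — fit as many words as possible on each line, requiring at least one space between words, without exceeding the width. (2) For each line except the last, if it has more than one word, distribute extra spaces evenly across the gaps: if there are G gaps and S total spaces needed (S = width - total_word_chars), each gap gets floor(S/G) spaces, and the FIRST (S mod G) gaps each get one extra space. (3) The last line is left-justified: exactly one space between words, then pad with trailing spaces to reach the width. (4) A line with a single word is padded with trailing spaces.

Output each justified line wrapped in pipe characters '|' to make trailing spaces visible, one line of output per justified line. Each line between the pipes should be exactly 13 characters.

Line 1: ['for', 'rain'] (min_width=8, slack=5)
Line 2: ['heart', 'is'] (min_width=8, slack=5)
Line 3: ['language'] (min_width=8, slack=5)
Line 4: ['standard'] (min_width=8, slack=5)
Line 5: ['robot', 'ocean'] (min_width=11, slack=2)
Line 6: ['ant', 'fruit'] (min_width=9, slack=4)
Line 7: ['library', 'metal'] (min_width=13, slack=0)

Answer: |for      rain|
|heart      is|
|language     |
|standard     |
|robot   ocean|
|ant     fruit|
|library metal|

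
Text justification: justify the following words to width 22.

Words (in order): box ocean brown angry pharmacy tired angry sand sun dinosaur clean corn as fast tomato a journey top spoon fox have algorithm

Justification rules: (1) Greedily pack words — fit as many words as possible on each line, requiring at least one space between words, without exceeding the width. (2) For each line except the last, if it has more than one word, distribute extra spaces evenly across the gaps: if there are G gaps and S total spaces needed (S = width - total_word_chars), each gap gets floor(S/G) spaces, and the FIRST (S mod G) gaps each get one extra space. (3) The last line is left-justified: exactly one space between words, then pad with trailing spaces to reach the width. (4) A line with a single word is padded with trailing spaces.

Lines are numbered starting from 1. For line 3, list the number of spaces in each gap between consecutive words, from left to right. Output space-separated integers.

Answer: 4 3

Derivation:
Line 1: ['box', 'ocean', 'brown', 'angry'] (min_width=21, slack=1)
Line 2: ['pharmacy', 'tired', 'angry'] (min_width=20, slack=2)
Line 3: ['sand', 'sun', 'dinosaur'] (min_width=17, slack=5)
Line 4: ['clean', 'corn', 'as', 'fast'] (min_width=18, slack=4)
Line 5: ['tomato', 'a', 'journey', 'top'] (min_width=20, slack=2)
Line 6: ['spoon', 'fox', 'have'] (min_width=14, slack=8)
Line 7: ['algorithm'] (min_width=9, slack=13)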